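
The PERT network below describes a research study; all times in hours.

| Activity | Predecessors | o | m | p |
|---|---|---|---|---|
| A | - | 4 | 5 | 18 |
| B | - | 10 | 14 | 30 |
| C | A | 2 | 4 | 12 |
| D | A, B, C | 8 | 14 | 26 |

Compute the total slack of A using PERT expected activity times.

te_A = (4 + 4·5 + 18)/6 = 42/6 = 7
te_B = (10 + 4·14 + 30)/6 = 96/6 = 16
te_C = (2 + 4·4 + 12)/6 = 30/6 = 5
te_D = (8 + 4·14 + 26)/6 = 90/6 = 15

Forward pass:
ES_A = 0; EF_A = 7
ES_B = 0; EF_B = 16
ES_C = 7; EF_C = 7+5 = 12
ES_D = max(EF_A=7, EF_B=16, EF_C=12) = 16; EF_D = 16+15 = 31
Expected project duration μ = 31 hours. Critical path: B → D.

Backward pass:
LF_D = 31; LS_D = 31−15 = 16
LF_C = LS_D = 16; LS_C = 16−5 = 11
LF_B = LS_D = 16; LS_B = 16−16 = 0
LF_A = min(LS_C=11, LS_D=16) = 11; LS_A = 11−7 = 4
Slack_A = LS_A − ES_A = 4 − 0 = 4

4 hours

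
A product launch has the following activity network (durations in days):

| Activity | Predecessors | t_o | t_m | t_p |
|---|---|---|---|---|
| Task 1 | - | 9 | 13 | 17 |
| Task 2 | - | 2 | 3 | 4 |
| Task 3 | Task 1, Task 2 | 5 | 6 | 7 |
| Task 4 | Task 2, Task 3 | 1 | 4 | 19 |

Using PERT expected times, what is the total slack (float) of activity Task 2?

10 days

te_Task 1 = (9 + 4·13 + 17)/6 = 78/6 = 13
te_Task 2 = (2 + 4·3 + 4)/6 = 18/6 = 3
te_Task 3 = (5 + 4·6 + 7)/6 = 36/6 = 6
te_Task 4 = (1 + 4·4 + 19)/6 = 36/6 = 6

Forward pass:
ES_Task 1 = 0; EF_Task 1 = 13
ES_Task 2 = 0; EF_Task 2 = 3
ES_Task 3 = max(EF_Task 1=13, EF_Task 2=3) = 13; EF_Task 3 = 13+6 = 19
ES_Task 4 = max(EF_Task 2=3, EF_Task 3=19) = 19; EF_Task 4 = 19+6 = 25
Expected project duration μ = 25 days. Critical path: Task 1 → Task 3 → Task 4.

Backward pass:
LF_Task 4 = 25; LS_Task 4 = 25−6 = 19
LF_Task 3 = LS_Task 4 = 19; LS_Task 3 = 19−6 = 13
LF_Task 2 = min(LS_Task 3=13, LS_Task 4=19) = 13; LS_Task 2 = 13−3 = 10
LF_Task 1 = LS_Task 3 = 13; LS_Task 1 = 13−13 = 0
Slack_Task 2 = LS_Task 2 − ES_Task 2 = 10 − 0 = 10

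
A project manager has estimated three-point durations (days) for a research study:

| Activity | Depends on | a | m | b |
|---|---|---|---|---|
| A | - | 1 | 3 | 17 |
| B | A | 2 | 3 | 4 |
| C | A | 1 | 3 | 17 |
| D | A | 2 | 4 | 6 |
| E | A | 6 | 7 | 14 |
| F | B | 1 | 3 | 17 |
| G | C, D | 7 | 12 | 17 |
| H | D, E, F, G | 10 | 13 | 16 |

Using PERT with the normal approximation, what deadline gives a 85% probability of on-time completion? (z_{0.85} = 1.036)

39.4 days

te_A = (1 + 4·3 + 17)/6 = 30/6 = 5; σ²_A = ((17−1)/6)² = 7.111
te_B = (2 + 4·3 + 4)/6 = 18/6 = 3; σ²_B = ((4−2)/6)² = 0.111
te_C = (1 + 4·3 + 17)/6 = 30/6 = 5; σ²_C = ((17−1)/6)² = 7.111
te_D = (2 + 4·4 + 6)/6 = 24/6 = 4; σ²_D = ((6−2)/6)² = 0.444
te_E = (6 + 4·7 + 14)/6 = 48/6 = 8; σ²_E = ((14−6)/6)² = 1.778
te_F = (1 + 4·3 + 17)/6 = 30/6 = 5; σ²_F = ((17−1)/6)² = 7.111
te_G = (7 + 4·12 + 17)/6 = 72/6 = 12; σ²_G = ((17−7)/6)² = 2.778
te_H = (10 + 4·13 + 16)/6 = 78/6 = 13; σ²_H = ((16−10)/6)² = 1.000

Forward pass:
ES_A = 0; EF_A = 5
ES_B = 5; EF_B = 5+3 = 8
ES_C = 5; EF_C = 5+5 = 10
ES_D = 5; EF_D = 5+4 = 9
ES_E = 5; EF_E = 5+8 = 13
ES_F = 8; EF_F = 8+5 = 13
ES_G = max(EF_C=10, EF_D=9) = 10; EF_G = 10+12 = 22
ES_H = max(EF_D=9, EF_E=13, EF_F=13, EF_G=22) = 22; EF_H = 22+13 = 35
Expected project duration μ = 35 days. Critical path: A → C → G → H.

Variance along critical path = 7.111 + 7.111 + 2.778 + 1.000 = 18.000; σ = 4.243 days.
D = μ + z·σ = 35 + 1.036·4.243 = 39.4 days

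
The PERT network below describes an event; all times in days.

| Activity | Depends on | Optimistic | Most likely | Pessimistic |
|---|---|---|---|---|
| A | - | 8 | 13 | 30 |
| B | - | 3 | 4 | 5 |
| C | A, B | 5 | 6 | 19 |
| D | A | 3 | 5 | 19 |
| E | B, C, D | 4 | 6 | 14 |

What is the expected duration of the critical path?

te_A = (8 + 4·13 + 30)/6 = 90/6 = 15
te_B = (3 + 4·4 + 5)/6 = 24/6 = 4
te_C = (5 + 4·6 + 19)/6 = 48/6 = 8
te_D = (3 + 4·5 + 19)/6 = 42/6 = 7
te_E = (4 + 4·6 + 14)/6 = 42/6 = 7

Forward pass:
ES_A = 0; EF_A = 15
ES_B = 0; EF_B = 4
ES_C = max(EF_A=15, EF_B=4) = 15; EF_C = 15+8 = 23
ES_D = 15; EF_D = 15+7 = 22
ES_E = max(EF_B=4, EF_C=23, EF_D=22) = 23; EF_E = 23+7 = 30
Expected project duration μ = 30 days. Critical path: A → C → E.

30 days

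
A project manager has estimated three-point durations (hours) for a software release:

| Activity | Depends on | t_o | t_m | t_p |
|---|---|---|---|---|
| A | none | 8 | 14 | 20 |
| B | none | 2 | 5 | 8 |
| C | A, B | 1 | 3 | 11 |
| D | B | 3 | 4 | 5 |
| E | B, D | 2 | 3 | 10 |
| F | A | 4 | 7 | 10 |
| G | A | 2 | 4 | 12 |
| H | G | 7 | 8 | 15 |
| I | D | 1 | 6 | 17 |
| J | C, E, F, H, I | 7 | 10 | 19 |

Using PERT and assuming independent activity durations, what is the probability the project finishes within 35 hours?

0.129

te_A = (8 + 4·14 + 20)/6 = 84/6 = 14; σ²_A = ((20−8)/6)² = 4.000
te_B = (2 + 4·5 + 8)/6 = 30/6 = 5; σ²_B = ((8−2)/6)² = 1.000
te_C = (1 + 4·3 + 11)/6 = 24/6 = 4; σ²_C = ((11−1)/6)² = 2.778
te_D = (3 + 4·4 + 5)/6 = 24/6 = 4; σ²_D = ((5−3)/6)² = 0.111
te_E = (2 + 4·3 + 10)/6 = 24/6 = 4; σ²_E = ((10−2)/6)² = 1.778
te_F = (4 + 4·7 + 10)/6 = 42/6 = 7; σ²_F = ((10−4)/6)² = 1.000
te_G = (2 + 4·4 + 12)/6 = 30/6 = 5; σ²_G = ((12−2)/6)² = 2.778
te_H = (7 + 4·8 + 15)/6 = 54/6 = 9; σ²_H = ((15−7)/6)² = 1.778
te_I = (1 + 4·6 + 17)/6 = 42/6 = 7; σ²_I = ((17−1)/6)² = 7.111
te_J = (7 + 4·10 + 19)/6 = 66/6 = 11; σ²_J = ((19−7)/6)² = 4.000

Forward pass:
ES_A = 0; EF_A = 14
ES_B = 0; EF_B = 5
ES_C = max(EF_A=14, EF_B=5) = 14; EF_C = 14+4 = 18
ES_D = 5; EF_D = 5+4 = 9
ES_E = max(EF_B=5, EF_D=9) = 9; EF_E = 9+4 = 13
ES_F = 14; EF_F = 14+7 = 21
ES_G = 14; EF_G = 14+5 = 19
ES_H = 19; EF_H = 19+9 = 28
ES_I = 9; EF_I = 9+7 = 16
ES_J = max(EF_C=18, EF_E=13, EF_F=21, EF_H=28, EF_I=16) = 28; EF_J = 28+11 = 39
Expected project duration μ = 39 hours. Critical path: A → G → H → J.

Variance along critical path = 4.000 + 2.778 + 1.778 + 4.000 = 12.556; σ = √12.556 = 3.543 hours.
Z = (35 − 39) / 3.543 = -1.129
P(T ≤ 35) = Φ(-1.129) ≈ 0.129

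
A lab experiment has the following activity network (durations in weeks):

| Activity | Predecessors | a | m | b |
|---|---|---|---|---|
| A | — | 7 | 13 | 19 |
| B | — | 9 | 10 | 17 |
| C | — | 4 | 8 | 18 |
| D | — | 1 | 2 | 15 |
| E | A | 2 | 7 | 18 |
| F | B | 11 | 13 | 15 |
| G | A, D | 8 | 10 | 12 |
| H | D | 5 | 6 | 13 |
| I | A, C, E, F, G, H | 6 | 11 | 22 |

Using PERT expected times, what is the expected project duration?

36 weeks

te_A = (7 + 4·13 + 19)/6 = 78/6 = 13
te_B = (9 + 4·10 + 17)/6 = 66/6 = 11
te_C = (4 + 4·8 + 18)/6 = 54/6 = 9
te_D = (1 + 4·2 + 15)/6 = 24/6 = 4
te_E = (2 + 4·7 + 18)/6 = 48/6 = 8
te_F = (11 + 4·13 + 15)/6 = 78/6 = 13
te_G = (8 + 4·10 + 12)/6 = 60/6 = 10
te_H = (5 + 4·6 + 13)/6 = 42/6 = 7
te_I = (6 + 4·11 + 22)/6 = 72/6 = 12

Forward pass:
ES_A = 0; EF_A = 13
ES_B = 0; EF_B = 11
ES_C = 0; EF_C = 9
ES_D = 0; EF_D = 4
ES_E = 13; EF_E = 13+8 = 21
ES_F = 11; EF_F = 11+13 = 24
ES_G = max(EF_A=13, EF_D=4) = 13; EF_G = 13+10 = 23
ES_H = 4; EF_H = 4+7 = 11
ES_I = max(EF_A=13, EF_C=9, EF_E=21, EF_F=24, EF_G=23, EF_H=11) = 24; EF_I = 24+12 = 36
Expected project duration μ = 36 weeks. Critical path: B → F → I.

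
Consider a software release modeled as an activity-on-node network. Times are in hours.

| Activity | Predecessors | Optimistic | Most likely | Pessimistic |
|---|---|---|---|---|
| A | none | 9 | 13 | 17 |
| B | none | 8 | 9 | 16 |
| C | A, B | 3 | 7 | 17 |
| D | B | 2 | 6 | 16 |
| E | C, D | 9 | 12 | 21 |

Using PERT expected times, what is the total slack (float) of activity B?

te_A = (9 + 4·13 + 17)/6 = 78/6 = 13
te_B = (8 + 4·9 + 16)/6 = 60/6 = 10
te_C = (3 + 4·7 + 17)/6 = 48/6 = 8
te_D = (2 + 4·6 + 16)/6 = 42/6 = 7
te_E = (9 + 4·12 + 21)/6 = 78/6 = 13

Forward pass:
ES_A = 0; EF_A = 13
ES_B = 0; EF_B = 10
ES_C = max(EF_A=13, EF_B=10) = 13; EF_C = 13+8 = 21
ES_D = 10; EF_D = 10+7 = 17
ES_E = max(EF_C=21, EF_D=17) = 21; EF_E = 21+13 = 34
Expected project duration μ = 34 hours. Critical path: A → C → E.

Backward pass:
LF_E = 34; LS_E = 34−13 = 21
LF_D = LS_E = 21; LS_D = 21−7 = 14
LF_C = LS_E = 21; LS_C = 21−8 = 13
LF_B = min(LS_C=13, LS_D=14) = 13; LS_B = 13−10 = 3
LF_A = LS_C = 13; LS_A = 13−13 = 0
Slack_B = LS_B − ES_B = 3 − 0 = 3

3 hours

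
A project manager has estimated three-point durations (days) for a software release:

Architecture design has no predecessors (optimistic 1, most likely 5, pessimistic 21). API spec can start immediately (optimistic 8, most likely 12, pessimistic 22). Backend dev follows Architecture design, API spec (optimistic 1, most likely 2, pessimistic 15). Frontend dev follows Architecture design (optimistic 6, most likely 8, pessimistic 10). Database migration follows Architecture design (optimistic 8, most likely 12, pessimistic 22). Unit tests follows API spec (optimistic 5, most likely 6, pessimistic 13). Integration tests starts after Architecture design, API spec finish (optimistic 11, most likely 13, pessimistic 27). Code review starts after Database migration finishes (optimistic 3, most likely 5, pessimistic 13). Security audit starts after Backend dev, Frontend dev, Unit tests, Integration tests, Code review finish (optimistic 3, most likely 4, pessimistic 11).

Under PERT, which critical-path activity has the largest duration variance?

Integration tests

te_Architecture design = (1 + 4·5 + 21)/6 = 42/6 = 7; σ²_Architecture design = ((21−1)/6)² = 11.111
te_API spec = (8 + 4·12 + 22)/6 = 78/6 = 13; σ²_API spec = ((22−8)/6)² = 5.444
te_Backend dev = (1 + 4·2 + 15)/6 = 24/6 = 4; σ²_Backend dev = ((15−1)/6)² = 5.444
te_Frontend dev = (6 + 4·8 + 10)/6 = 48/6 = 8; σ²_Frontend dev = ((10−6)/6)² = 0.444
te_Database migration = (8 + 4·12 + 22)/6 = 78/6 = 13; σ²_Database migration = ((22−8)/6)² = 5.444
te_Unit tests = (5 + 4·6 + 13)/6 = 42/6 = 7; σ²_Unit tests = ((13−5)/6)² = 1.778
te_Integration tests = (11 + 4·13 + 27)/6 = 90/6 = 15; σ²_Integration tests = ((27−11)/6)² = 7.111
te_Code review = (3 + 4·5 + 13)/6 = 36/6 = 6; σ²_Code review = ((13−3)/6)² = 2.778
te_Security audit = (3 + 4·4 + 11)/6 = 30/6 = 5; σ²_Security audit = ((11−3)/6)² = 1.778

Forward pass:
ES_Architecture design = 0; EF_Architecture design = 7
ES_API spec = 0; EF_API spec = 13
ES_Backend dev = max(EF_Architecture design=7, EF_API spec=13) = 13; EF_Backend dev = 13+4 = 17
ES_Frontend dev = 7; EF_Frontend dev = 7+8 = 15
ES_Database migration = 7; EF_Database migration = 7+13 = 20
ES_Unit tests = 13; EF_Unit tests = 13+7 = 20
ES_Integration tests = max(EF_Architecture design=7, EF_API spec=13) = 13; EF_Integration tests = 13+15 = 28
ES_Code review = 20; EF_Code review = 20+6 = 26
ES_Security audit = max(EF_Backend dev=17, EF_Frontend dev=15, EF_Unit tests=20, EF_Integration tests=28, EF_Code review=26) = 28; EF_Security audit = 28+5 = 33
Expected project duration μ = 33 days. Critical path: API spec → Integration tests → Security audit.

Variances on critical path: σ²_API spec=5.444, σ²_Integration tests=7.111, σ²_Security audit=1.778.
Largest is σ²_Integration tests = 7.111.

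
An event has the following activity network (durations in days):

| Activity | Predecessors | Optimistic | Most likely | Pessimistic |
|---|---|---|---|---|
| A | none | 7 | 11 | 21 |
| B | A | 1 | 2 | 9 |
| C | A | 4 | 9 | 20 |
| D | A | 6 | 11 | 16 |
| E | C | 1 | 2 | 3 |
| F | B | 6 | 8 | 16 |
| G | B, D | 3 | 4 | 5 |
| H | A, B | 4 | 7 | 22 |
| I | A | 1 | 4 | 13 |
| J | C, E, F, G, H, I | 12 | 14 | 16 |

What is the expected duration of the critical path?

te_A = (7 + 4·11 + 21)/6 = 72/6 = 12
te_B = (1 + 4·2 + 9)/6 = 18/6 = 3
te_C = (4 + 4·9 + 20)/6 = 60/6 = 10
te_D = (6 + 4·11 + 16)/6 = 66/6 = 11
te_E = (1 + 4·2 + 3)/6 = 12/6 = 2
te_F = (6 + 4·8 + 16)/6 = 54/6 = 9
te_G = (3 + 4·4 + 5)/6 = 24/6 = 4
te_H = (4 + 4·7 + 22)/6 = 54/6 = 9
te_I = (1 + 4·4 + 13)/6 = 30/6 = 5
te_J = (12 + 4·14 + 16)/6 = 84/6 = 14

Forward pass:
ES_A = 0; EF_A = 12
ES_B = 12; EF_B = 12+3 = 15
ES_C = 12; EF_C = 12+10 = 22
ES_D = 12; EF_D = 12+11 = 23
ES_E = 22; EF_E = 22+2 = 24
ES_F = 15; EF_F = 15+9 = 24
ES_G = max(EF_B=15, EF_D=23) = 23; EF_G = 23+4 = 27
ES_H = max(EF_A=12, EF_B=15) = 15; EF_H = 15+9 = 24
ES_I = 12; EF_I = 12+5 = 17
ES_J = max(EF_C=22, EF_E=24, EF_F=24, EF_G=27, EF_H=24, EF_I=17) = 27; EF_J = 27+14 = 41
Expected project duration μ = 41 days. Critical path: A → D → G → J.

41 days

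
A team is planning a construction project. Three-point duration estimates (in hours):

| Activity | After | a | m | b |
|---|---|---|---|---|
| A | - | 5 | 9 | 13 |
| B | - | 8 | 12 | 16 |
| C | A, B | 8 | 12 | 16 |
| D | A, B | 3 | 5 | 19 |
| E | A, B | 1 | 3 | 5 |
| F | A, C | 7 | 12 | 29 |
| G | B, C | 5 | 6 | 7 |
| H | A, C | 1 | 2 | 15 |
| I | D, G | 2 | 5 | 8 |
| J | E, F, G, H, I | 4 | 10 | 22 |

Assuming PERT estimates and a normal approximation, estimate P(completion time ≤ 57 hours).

0.942

te_A = (5 + 4·9 + 13)/6 = 54/6 = 9; σ²_A = ((13−5)/6)² = 1.778
te_B = (8 + 4·12 + 16)/6 = 72/6 = 12; σ²_B = ((16−8)/6)² = 1.778
te_C = (8 + 4·12 + 16)/6 = 72/6 = 12; σ²_C = ((16−8)/6)² = 1.778
te_D = (3 + 4·5 + 19)/6 = 42/6 = 7; σ²_D = ((19−3)/6)² = 7.111
te_E = (1 + 4·3 + 5)/6 = 18/6 = 3; σ²_E = ((5−1)/6)² = 0.444
te_F = (7 + 4·12 + 29)/6 = 84/6 = 14; σ²_F = ((29−7)/6)² = 13.444
te_G = (5 + 4·6 + 7)/6 = 36/6 = 6; σ²_G = ((7−5)/6)² = 0.111
te_H = (1 + 4·2 + 15)/6 = 24/6 = 4; σ²_H = ((15−1)/6)² = 5.444
te_I = (2 + 4·5 + 8)/6 = 30/6 = 5; σ²_I = ((8−2)/6)² = 1.000
te_J = (4 + 4·10 + 22)/6 = 66/6 = 11; σ²_J = ((22−4)/6)² = 9.000

Forward pass:
ES_A = 0; EF_A = 9
ES_B = 0; EF_B = 12
ES_C = max(EF_A=9, EF_B=12) = 12; EF_C = 12+12 = 24
ES_D = max(EF_A=9, EF_B=12) = 12; EF_D = 12+7 = 19
ES_E = max(EF_A=9, EF_B=12) = 12; EF_E = 12+3 = 15
ES_F = max(EF_A=9, EF_C=24) = 24; EF_F = 24+14 = 38
ES_G = max(EF_B=12, EF_C=24) = 24; EF_G = 24+6 = 30
ES_H = max(EF_A=9, EF_C=24) = 24; EF_H = 24+4 = 28
ES_I = max(EF_D=19, EF_G=30) = 30; EF_I = 30+5 = 35
ES_J = max(EF_E=15, EF_F=38, EF_G=30, EF_H=28, EF_I=35) = 38; EF_J = 38+11 = 49
Expected project duration μ = 49 hours. Critical path: B → C → F → J.

Variance along critical path = 1.778 + 1.778 + 13.444 + 9.000 = 26.000; σ = √26.000 = 5.099 hours.
Z = (57 − 49) / 5.099 = 1.569
P(T ≤ 57) = Φ(1.569) ≈ 0.942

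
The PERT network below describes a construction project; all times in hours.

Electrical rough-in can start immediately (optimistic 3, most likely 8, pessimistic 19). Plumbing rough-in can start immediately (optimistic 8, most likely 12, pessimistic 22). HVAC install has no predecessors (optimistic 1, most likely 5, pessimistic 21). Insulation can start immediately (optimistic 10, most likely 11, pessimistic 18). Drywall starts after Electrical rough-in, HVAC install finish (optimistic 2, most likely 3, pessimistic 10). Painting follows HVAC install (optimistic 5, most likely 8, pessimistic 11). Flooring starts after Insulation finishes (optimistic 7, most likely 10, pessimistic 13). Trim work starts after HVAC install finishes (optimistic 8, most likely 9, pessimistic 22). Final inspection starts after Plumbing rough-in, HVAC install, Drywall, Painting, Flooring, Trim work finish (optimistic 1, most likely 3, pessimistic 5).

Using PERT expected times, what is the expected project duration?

te_Electrical rough-in = (3 + 4·8 + 19)/6 = 54/6 = 9
te_Plumbing rough-in = (8 + 4·12 + 22)/6 = 78/6 = 13
te_HVAC install = (1 + 4·5 + 21)/6 = 42/6 = 7
te_Insulation = (10 + 4·11 + 18)/6 = 72/6 = 12
te_Drywall = (2 + 4·3 + 10)/6 = 24/6 = 4
te_Painting = (5 + 4·8 + 11)/6 = 48/6 = 8
te_Flooring = (7 + 4·10 + 13)/6 = 60/6 = 10
te_Trim work = (8 + 4·9 + 22)/6 = 66/6 = 11
te_Final inspection = (1 + 4·3 + 5)/6 = 18/6 = 3

Forward pass:
ES_Electrical rough-in = 0; EF_Electrical rough-in = 9
ES_Plumbing rough-in = 0; EF_Plumbing rough-in = 13
ES_HVAC install = 0; EF_HVAC install = 7
ES_Insulation = 0; EF_Insulation = 12
ES_Drywall = max(EF_Electrical rough-in=9, EF_HVAC install=7) = 9; EF_Drywall = 9+4 = 13
ES_Painting = 7; EF_Painting = 7+8 = 15
ES_Flooring = 12; EF_Flooring = 12+10 = 22
ES_Trim work = 7; EF_Trim work = 7+11 = 18
ES_Final inspection = max(EF_Plumbing rough-in=13, EF_HVAC install=7, EF_Drywall=13, EF_Painting=15, EF_Flooring=22, EF_Trim work=18) = 22; EF_Final inspection = 22+3 = 25
Expected project duration μ = 25 hours. Critical path: Insulation → Flooring → Final inspection.

25 hours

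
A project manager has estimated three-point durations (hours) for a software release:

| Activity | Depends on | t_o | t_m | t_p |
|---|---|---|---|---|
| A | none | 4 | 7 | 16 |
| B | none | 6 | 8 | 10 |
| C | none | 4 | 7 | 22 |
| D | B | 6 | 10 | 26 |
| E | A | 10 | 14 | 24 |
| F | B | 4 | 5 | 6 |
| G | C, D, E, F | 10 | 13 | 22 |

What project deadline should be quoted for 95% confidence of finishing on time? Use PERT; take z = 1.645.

43.0 hours

te_A = (4 + 4·7 + 16)/6 = 48/6 = 8; σ²_A = ((16−4)/6)² = 4.000
te_B = (6 + 4·8 + 10)/6 = 48/6 = 8; σ²_B = ((10−6)/6)² = 0.444
te_C = (4 + 4·7 + 22)/6 = 54/6 = 9; σ²_C = ((22−4)/6)² = 9.000
te_D = (6 + 4·10 + 26)/6 = 72/6 = 12; σ²_D = ((26−6)/6)² = 11.111
te_E = (10 + 4·14 + 24)/6 = 90/6 = 15; σ²_E = ((24−10)/6)² = 5.444
te_F = (4 + 4·5 + 6)/6 = 30/6 = 5; σ²_F = ((6−4)/6)² = 0.111
te_G = (10 + 4·13 + 22)/6 = 84/6 = 14; σ²_G = ((22−10)/6)² = 4.000

Forward pass:
ES_A = 0; EF_A = 8
ES_B = 0; EF_B = 8
ES_C = 0; EF_C = 9
ES_D = 8; EF_D = 8+12 = 20
ES_E = 8; EF_E = 8+15 = 23
ES_F = 8; EF_F = 8+5 = 13
ES_G = max(EF_C=9, EF_D=20, EF_E=23, EF_F=13) = 23; EF_G = 23+14 = 37
Expected project duration μ = 37 hours. Critical path: A → E → G.

Variance along critical path = 4.000 + 5.444 + 4.000 = 13.444; σ = 3.667 hours.
D = μ + z·σ = 37 + 1.645·3.667 = 43.0 hours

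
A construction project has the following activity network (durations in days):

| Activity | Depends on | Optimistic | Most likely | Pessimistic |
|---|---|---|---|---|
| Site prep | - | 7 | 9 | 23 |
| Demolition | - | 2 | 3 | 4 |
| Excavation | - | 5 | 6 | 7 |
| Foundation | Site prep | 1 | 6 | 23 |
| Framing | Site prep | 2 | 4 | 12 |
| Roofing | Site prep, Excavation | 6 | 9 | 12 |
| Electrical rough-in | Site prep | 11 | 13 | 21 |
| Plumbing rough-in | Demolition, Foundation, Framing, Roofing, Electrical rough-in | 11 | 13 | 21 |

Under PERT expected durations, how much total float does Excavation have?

10 days

te_Site prep = (7 + 4·9 + 23)/6 = 66/6 = 11
te_Demolition = (2 + 4·3 + 4)/6 = 18/6 = 3
te_Excavation = (5 + 4·6 + 7)/6 = 36/6 = 6
te_Foundation = (1 + 4·6 + 23)/6 = 48/6 = 8
te_Framing = (2 + 4·4 + 12)/6 = 30/6 = 5
te_Roofing = (6 + 4·9 + 12)/6 = 54/6 = 9
te_Electrical rough-in = (11 + 4·13 + 21)/6 = 84/6 = 14
te_Plumbing rough-in = (11 + 4·13 + 21)/6 = 84/6 = 14

Forward pass:
ES_Site prep = 0; EF_Site prep = 11
ES_Demolition = 0; EF_Demolition = 3
ES_Excavation = 0; EF_Excavation = 6
ES_Foundation = 11; EF_Foundation = 11+8 = 19
ES_Framing = 11; EF_Framing = 11+5 = 16
ES_Roofing = max(EF_Site prep=11, EF_Excavation=6) = 11; EF_Roofing = 11+9 = 20
ES_Electrical rough-in = 11; EF_Electrical rough-in = 11+14 = 25
ES_Plumbing rough-in = max(EF_Demolition=3, EF_Foundation=19, EF_Framing=16, EF_Roofing=20, EF_Electrical rough-in=25) = 25; EF_Plumbing rough-in = 25+14 = 39
Expected project duration μ = 39 days. Critical path: Site prep → Electrical rough-in → Plumbing rough-in.

Backward pass:
LF_Plumbing rough-in = 39; LS_Plumbing rough-in = 39−14 = 25
LF_Electrical rough-in = LS_Plumbing rough-in = 25; LS_Electrical rough-in = 25−14 = 11
LF_Roofing = LS_Plumbing rough-in = 25; LS_Roofing = 25−9 = 16
LF_Framing = LS_Plumbing rough-in = 25; LS_Framing = 25−5 = 20
LF_Foundation = LS_Plumbing rough-in = 25; LS_Foundation = 25−8 = 17
LF_Excavation = LS_Roofing = 16; LS_Excavation = 16−6 = 10
LF_Demolition = LS_Plumbing rough-in = 25; LS_Demolition = 25−3 = 22
LF_Site prep = min(LS_Foundation=17, LS_Framing=20, LS_Roofing=16, LS_Electrical rough-in=11) = 11; LS_Site prep = 11−11 = 0
Slack_Excavation = LS_Excavation − ES_Excavation = 10 − 0 = 10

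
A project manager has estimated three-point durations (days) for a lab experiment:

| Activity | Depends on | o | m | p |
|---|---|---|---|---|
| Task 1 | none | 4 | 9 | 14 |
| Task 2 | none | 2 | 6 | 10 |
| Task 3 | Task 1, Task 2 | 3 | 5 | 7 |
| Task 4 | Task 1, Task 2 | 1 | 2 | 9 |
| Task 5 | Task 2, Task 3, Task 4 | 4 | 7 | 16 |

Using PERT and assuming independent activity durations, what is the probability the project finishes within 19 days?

0.132

te_Task 1 = (4 + 4·9 + 14)/6 = 54/6 = 9; σ²_Task 1 = ((14−4)/6)² = 2.778
te_Task 2 = (2 + 4·6 + 10)/6 = 36/6 = 6; σ²_Task 2 = ((10−2)/6)² = 1.778
te_Task 3 = (3 + 4·5 + 7)/6 = 30/6 = 5; σ²_Task 3 = ((7−3)/6)² = 0.444
te_Task 4 = (1 + 4·2 + 9)/6 = 18/6 = 3; σ²_Task 4 = ((9−1)/6)² = 1.778
te_Task 5 = (4 + 4·7 + 16)/6 = 48/6 = 8; σ²_Task 5 = ((16−4)/6)² = 4.000

Forward pass:
ES_Task 1 = 0; EF_Task 1 = 9
ES_Task 2 = 0; EF_Task 2 = 6
ES_Task 3 = max(EF_Task 1=9, EF_Task 2=6) = 9; EF_Task 3 = 9+5 = 14
ES_Task 4 = max(EF_Task 1=9, EF_Task 2=6) = 9; EF_Task 4 = 9+3 = 12
ES_Task 5 = max(EF_Task 2=6, EF_Task 3=14, EF_Task 4=12) = 14; EF_Task 5 = 14+8 = 22
Expected project duration μ = 22 days. Critical path: Task 1 → Task 3 → Task 5.

Variance along critical path = 2.778 + 0.444 + 4.000 = 7.222; σ = √7.222 = 2.687 days.
Z = (19 − 22) / 2.687 = -1.116
P(T ≤ 19) = Φ(-1.116) ≈ 0.132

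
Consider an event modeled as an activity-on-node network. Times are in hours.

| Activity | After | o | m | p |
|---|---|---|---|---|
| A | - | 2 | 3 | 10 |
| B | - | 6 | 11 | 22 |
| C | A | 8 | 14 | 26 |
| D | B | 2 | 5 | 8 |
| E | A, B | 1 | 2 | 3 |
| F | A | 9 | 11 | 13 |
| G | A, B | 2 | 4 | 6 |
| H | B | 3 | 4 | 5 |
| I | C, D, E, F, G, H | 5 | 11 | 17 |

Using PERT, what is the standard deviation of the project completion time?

te_A = (2 + 4·3 + 10)/6 = 24/6 = 4; σ²_A = ((10−2)/6)² = 1.778
te_B = (6 + 4·11 + 22)/6 = 72/6 = 12; σ²_B = ((22−6)/6)² = 7.111
te_C = (8 + 4·14 + 26)/6 = 90/6 = 15; σ²_C = ((26−8)/6)² = 9.000
te_D = (2 + 4·5 + 8)/6 = 30/6 = 5; σ²_D = ((8−2)/6)² = 1.000
te_E = (1 + 4·2 + 3)/6 = 12/6 = 2; σ²_E = ((3−1)/6)² = 0.111
te_F = (9 + 4·11 + 13)/6 = 66/6 = 11; σ²_F = ((13−9)/6)² = 0.444
te_G = (2 + 4·4 + 6)/6 = 24/6 = 4; σ²_G = ((6−2)/6)² = 0.444
te_H = (3 + 4·4 + 5)/6 = 24/6 = 4; σ²_H = ((5−3)/6)² = 0.111
te_I = (5 + 4·11 + 17)/6 = 66/6 = 11; σ²_I = ((17−5)/6)² = 4.000

Forward pass:
ES_A = 0; EF_A = 4
ES_B = 0; EF_B = 12
ES_C = 4; EF_C = 4+15 = 19
ES_D = 12; EF_D = 12+5 = 17
ES_E = max(EF_A=4, EF_B=12) = 12; EF_E = 12+2 = 14
ES_F = 4; EF_F = 4+11 = 15
ES_G = max(EF_A=4, EF_B=12) = 12; EF_G = 12+4 = 16
ES_H = 12; EF_H = 12+4 = 16
ES_I = max(EF_C=19, EF_D=17, EF_E=14, EF_F=15, EF_G=16, EF_H=16) = 19; EF_I = 19+11 = 30
Expected project duration μ = 30 hours. Critical path: A → C → I.

Variance along critical path = 1.778 + 9.000 + 4.000 = 14.778
σ = √14.778 = 3.844 hours

3.84 hours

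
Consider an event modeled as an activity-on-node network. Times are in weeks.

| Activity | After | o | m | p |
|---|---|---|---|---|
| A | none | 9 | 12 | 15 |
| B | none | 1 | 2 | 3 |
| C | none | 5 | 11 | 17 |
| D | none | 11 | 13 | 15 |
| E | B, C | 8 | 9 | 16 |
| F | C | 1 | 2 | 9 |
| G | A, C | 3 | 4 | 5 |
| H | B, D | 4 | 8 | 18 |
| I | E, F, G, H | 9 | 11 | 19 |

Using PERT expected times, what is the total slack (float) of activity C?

1 weeks

te_A = (9 + 4·12 + 15)/6 = 72/6 = 12
te_B = (1 + 4·2 + 3)/6 = 12/6 = 2
te_C = (5 + 4·11 + 17)/6 = 66/6 = 11
te_D = (11 + 4·13 + 15)/6 = 78/6 = 13
te_E = (8 + 4·9 + 16)/6 = 60/6 = 10
te_F = (1 + 4·2 + 9)/6 = 18/6 = 3
te_G = (3 + 4·4 + 5)/6 = 24/6 = 4
te_H = (4 + 4·8 + 18)/6 = 54/6 = 9
te_I = (9 + 4·11 + 19)/6 = 72/6 = 12

Forward pass:
ES_A = 0; EF_A = 12
ES_B = 0; EF_B = 2
ES_C = 0; EF_C = 11
ES_D = 0; EF_D = 13
ES_E = max(EF_B=2, EF_C=11) = 11; EF_E = 11+10 = 21
ES_F = 11; EF_F = 11+3 = 14
ES_G = max(EF_A=12, EF_C=11) = 12; EF_G = 12+4 = 16
ES_H = max(EF_B=2, EF_D=13) = 13; EF_H = 13+9 = 22
ES_I = max(EF_E=21, EF_F=14, EF_G=16, EF_H=22) = 22; EF_I = 22+12 = 34
Expected project duration μ = 34 weeks. Critical path: D → H → I.

Backward pass:
LF_I = 34; LS_I = 34−12 = 22
LF_H = LS_I = 22; LS_H = 22−9 = 13
LF_G = LS_I = 22; LS_G = 22−4 = 18
LF_F = LS_I = 22; LS_F = 22−3 = 19
LF_E = LS_I = 22; LS_E = 22−10 = 12
LF_D = LS_H = 13; LS_D = 13−13 = 0
LF_C = min(LS_E=12, LS_F=19, LS_G=18) = 12; LS_C = 12−11 = 1
LF_B = min(LS_E=12, LS_H=13) = 12; LS_B = 12−2 = 10
LF_A = LS_G = 18; LS_A = 18−12 = 6
Slack_C = LS_C − ES_C = 1 − 0 = 1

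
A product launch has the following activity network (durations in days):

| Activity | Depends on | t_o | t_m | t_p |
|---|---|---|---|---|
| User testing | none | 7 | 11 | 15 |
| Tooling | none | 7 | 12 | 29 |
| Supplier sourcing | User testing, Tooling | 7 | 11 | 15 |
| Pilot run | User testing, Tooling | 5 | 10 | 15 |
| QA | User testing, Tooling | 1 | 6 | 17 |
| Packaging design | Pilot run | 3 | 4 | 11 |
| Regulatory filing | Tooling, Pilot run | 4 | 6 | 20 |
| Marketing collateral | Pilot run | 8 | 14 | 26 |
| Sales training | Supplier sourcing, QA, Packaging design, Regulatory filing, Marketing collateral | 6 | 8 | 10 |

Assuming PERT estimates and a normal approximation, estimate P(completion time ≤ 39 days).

0.057

te_User testing = (7 + 4·11 + 15)/6 = 66/6 = 11; σ²_User testing = ((15−7)/6)² = 1.778
te_Tooling = (7 + 4·12 + 29)/6 = 84/6 = 14; σ²_Tooling = ((29−7)/6)² = 13.444
te_Supplier sourcing = (7 + 4·11 + 15)/6 = 66/6 = 11; σ²_Supplier sourcing = ((15−7)/6)² = 1.778
te_Pilot run = (5 + 4·10 + 15)/6 = 60/6 = 10; σ²_Pilot run = ((15−5)/6)² = 2.778
te_QA = (1 + 4·6 + 17)/6 = 42/6 = 7; σ²_QA = ((17−1)/6)² = 7.111
te_Packaging design = (3 + 4·4 + 11)/6 = 30/6 = 5; σ²_Packaging design = ((11−3)/6)² = 1.778
te_Regulatory filing = (4 + 4·6 + 20)/6 = 48/6 = 8; σ²_Regulatory filing = ((20−4)/6)² = 7.111
te_Marketing collateral = (8 + 4·14 + 26)/6 = 90/6 = 15; σ²_Marketing collateral = ((26−8)/6)² = 9.000
te_Sales training = (6 + 4·8 + 10)/6 = 48/6 = 8; σ²_Sales training = ((10−6)/6)² = 0.444

Forward pass:
ES_User testing = 0; EF_User testing = 11
ES_Tooling = 0; EF_Tooling = 14
ES_Supplier sourcing = max(EF_User testing=11, EF_Tooling=14) = 14; EF_Supplier sourcing = 14+11 = 25
ES_Pilot run = max(EF_User testing=11, EF_Tooling=14) = 14; EF_Pilot run = 14+10 = 24
ES_QA = max(EF_User testing=11, EF_Tooling=14) = 14; EF_QA = 14+7 = 21
ES_Packaging design = 24; EF_Packaging design = 24+5 = 29
ES_Regulatory filing = max(EF_Tooling=14, EF_Pilot run=24) = 24; EF_Regulatory filing = 24+8 = 32
ES_Marketing collateral = 24; EF_Marketing collateral = 24+15 = 39
ES_Sales training = max(EF_Supplier sourcing=25, EF_QA=21, EF_Packaging design=29, EF_Regulatory filing=32, EF_Marketing collateral=39) = 39; EF_Sales training = 39+8 = 47
Expected project duration μ = 47 days. Critical path: Tooling → Pilot run → Marketing collateral → Sales training.

Variance along critical path = 13.444 + 2.778 + 9.000 + 0.444 = 25.667; σ = √25.667 = 5.066 days.
Z = (39 − 47) / 5.066 = -1.579
P(T ≤ 39) = Φ(-1.579) ≈ 0.057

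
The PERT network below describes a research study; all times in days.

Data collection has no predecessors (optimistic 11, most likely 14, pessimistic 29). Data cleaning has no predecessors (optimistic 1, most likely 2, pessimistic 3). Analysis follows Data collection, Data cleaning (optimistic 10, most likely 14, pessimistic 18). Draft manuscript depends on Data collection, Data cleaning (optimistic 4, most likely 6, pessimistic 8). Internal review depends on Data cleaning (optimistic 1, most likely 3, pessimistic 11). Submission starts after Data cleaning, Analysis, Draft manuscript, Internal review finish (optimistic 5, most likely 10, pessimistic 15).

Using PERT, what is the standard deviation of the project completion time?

3.68 days

te_Data collection = (11 + 4·14 + 29)/6 = 96/6 = 16; σ²_Data collection = ((29−11)/6)² = 9.000
te_Data cleaning = (1 + 4·2 + 3)/6 = 12/6 = 2; σ²_Data cleaning = ((3−1)/6)² = 0.111
te_Analysis = (10 + 4·14 + 18)/6 = 84/6 = 14; σ²_Analysis = ((18−10)/6)² = 1.778
te_Draft manuscript = (4 + 4·6 + 8)/6 = 36/6 = 6; σ²_Draft manuscript = ((8−4)/6)² = 0.444
te_Internal review = (1 + 4·3 + 11)/6 = 24/6 = 4; σ²_Internal review = ((11−1)/6)² = 2.778
te_Submission = (5 + 4·10 + 15)/6 = 60/6 = 10; σ²_Submission = ((15−5)/6)² = 2.778

Forward pass:
ES_Data collection = 0; EF_Data collection = 16
ES_Data cleaning = 0; EF_Data cleaning = 2
ES_Analysis = max(EF_Data collection=16, EF_Data cleaning=2) = 16; EF_Analysis = 16+14 = 30
ES_Draft manuscript = max(EF_Data collection=16, EF_Data cleaning=2) = 16; EF_Draft manuscript = 16+6 = 22
ES_Internal review = 2; EF_Internal review = 2+4 = 6
ES_Submission = max(EF_Data cleaning=2, EF_Analysis=30, EF_Draft manuscript=22, EF_Internal review=6) = 30; EF_Submission = 30+10 = 40
Expected project duration μ = 40 days. Critical path: Data collection → Analysis → Submission.

Variance along critical path = 9.000 + 1.778 + 2.778 = 13.556
σ = √13.556 = 3.682 days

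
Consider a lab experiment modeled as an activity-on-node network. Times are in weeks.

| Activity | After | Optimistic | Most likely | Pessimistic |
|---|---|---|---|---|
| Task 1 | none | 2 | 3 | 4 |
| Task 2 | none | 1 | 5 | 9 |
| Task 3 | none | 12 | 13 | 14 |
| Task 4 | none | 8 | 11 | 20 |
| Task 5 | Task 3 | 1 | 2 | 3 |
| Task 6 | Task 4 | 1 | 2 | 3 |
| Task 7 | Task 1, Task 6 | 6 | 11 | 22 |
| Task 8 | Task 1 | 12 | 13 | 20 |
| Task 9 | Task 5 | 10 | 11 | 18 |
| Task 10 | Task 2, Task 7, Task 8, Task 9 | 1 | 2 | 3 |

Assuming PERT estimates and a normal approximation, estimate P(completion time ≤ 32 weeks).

te_Task 1 = (2 + 4·3 + 4)/6 = 18/6 = 3; σ²_Task 1 = ((4−2)/6)² = 0.111
te_Task 2 = (1 + 4·5 + 9)/6 = 30/6 = 5; σ²_Task 2 = ((9−1)/6)² = 1.778
te_Task 3 = (12 + 4·13 + 14)/6 = 78/6 = 13; σ²_Task 3 = ((14−12)/6)² = 0.111
te_Task 4 = (8 + 4·11 + 20)/6 = 72/6 = 12; σ²_Task 4 = ((20−8)/6)² = 4.000
te_Task 5 = (1 + 4·2 + 3)/6 = 12/6 = 2; σ²_Task 5 = ((3−1)/6)² = 0.111
te_Task 6 = (1 + 4·2 + 3)/6 = 12/6 = 2; σ²_Task 6 = ((3−1)/6)² = 0.111
te_Task 7 = (6 + 4·11 + 22)/6 = 72/6 = 12; σ²_Task 7 = ((22−6)/6)² = 7.111
te_Task 8 = (12 + 4·13 + 20)/6 = 84/6 = 14; σ²_Task 8 = ((20−12)/6)² = 1.778
te_Task 9 = (10 + 4·11 + 18)/6 = 72/6 = 12; σ²_Task 9 = ((18−10)/6)² = 1.778
te_Task 10 = (1 + 4·2 + 3)/6 = 12/6 = 2; σ²_Task 10 = ((3−1)/6)² = 0.111

Forward pass:
ES_Task 1 = 0; EF_Task 1 = 3
ES_Task 2 = 0; EF_Task 2 = 5
ES_Task 3 = 0; EF_Task 3 = 13
ES_Task 4 = 0; EF_Task 4 = 12
ES_Task 5 = 13; EF_Task 5 = 13+2 = 15
ES_Task 6 = 12; EF_Task 6 = 12+2 = 14
ES_Task 7 = max(EF_Task 1=3, EF_Task 6=14) = 14; EF_Task 7 = 14+12 = 26
ES_Task 8 = 3; EF_Task 8 = 3+14 = 17
ES_Task 9 = 15; EF_Task 9 = 15+12 = 27
ES_Task 10 = max(EF_Task 2=5, EF_Task 7=26, EF_Task 8=17, EF_Task 9=27) = 27; EF_Task 10 = 27+2 = 29
Expected project duration μ = 29 weeks. Critical path: Task 3 → Task 5 → Task 9 → Task 10.

Variance along critical path = 0.111 + 0.111 + 1.778 + 0.111 = 2.111; σ = √2.111 = 1.453 weeks.
Z = (32 − 29) / 1.453 = 2.065
P(T ≤ 32) = Φ(2.065) ≈ 0.981

0.981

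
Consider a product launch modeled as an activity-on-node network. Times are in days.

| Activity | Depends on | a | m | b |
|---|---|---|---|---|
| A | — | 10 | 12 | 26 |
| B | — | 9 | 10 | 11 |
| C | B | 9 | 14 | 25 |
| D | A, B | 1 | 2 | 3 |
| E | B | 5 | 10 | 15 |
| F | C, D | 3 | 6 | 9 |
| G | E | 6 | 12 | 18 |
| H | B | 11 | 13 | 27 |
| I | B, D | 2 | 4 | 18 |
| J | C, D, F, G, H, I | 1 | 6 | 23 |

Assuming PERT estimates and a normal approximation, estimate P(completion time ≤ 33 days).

0.060

te_A = (10 + 4·12 + 26)/6 = 84/6 = 14; σ²_A = ((26−10)/6)² = 7.111
te_B = (9 + 4·10 + 11)/6 = 60/6 = 10; σ²_B = ((11−9)/6)² = 0.111
te_C = (9 + 4·14 + 25)/6 = 90/6 = 15; σ²_C = ((25−9)/6)² = 7.111
te_D = (1 + 4·2 + 3)/6 = 12/6 = 2; σ²_D = ((3−1)/6)² = 0.111
te_E = (5 + 4·10 + 15)/6 = 60/6 = 10; σ²_E = ((15−5)/6)² = 2.778
te_F = (3 + 4·6 + 9)/6 = 36/6 = 6; σ²_F = ((9−3)/6)² = 1.000
te_G = (6 + 4·12 + 18)/6 = 72/6 = 12; σ²_G = ((18−6)/6)² = 4.000
te_H = (11 + 4·13 + 27)/6 = 90/6 = 15; σ²_H = ((27−11)/6)² = 7.111
te_I = (2 + 4·4 + 18)/6 = 36/6 = 6; σ²_I = ((18−2)/6)² = 7.111
te_J = (1 + 4·6 + 23)/6 = 48/6 = 8; σ²_J = ((23−1)/6)² = 13.444

Forward pass:
ES_A = 0; EF_A = 14
ES_B = 0; EF_B = 10
ES_C = 10; EF_C = 10+15 = 25
ES_D = max(EF_A=14, EF_B=10) = 14; EF_D = 14+2 = 16
ES_E = 10; EF_E = 10+10 = 20
ES_F = max(EF_C=25, EF_D=16) = 25; EF_F = 25+6 = 31
ES_G = 20; EF_G = 20+12 = 32
ES_H = 10; EF_H = 10+15 = 25
ES_I = max(EF_B=10, EF_D=16) = 16; EF_I = 16+6 = 22
ES_J = max(EF_C=25, EF_D=16, EF_F=31, EF_G=32, EF_H=25, EF_I=22) = 32; EF_J = 32+8 = 40
Expected project duration μ = 40 days. Critical path: B → E → G → J.

Variance along critical path = 0.111 + 2.778 + 4.000 + 13.444 = 20.333; σ = √20.333 = 4.509 days.
Z = (33 − 40) / 4.509 = -1.552
P(T ≤ 33) = Φ(-1.552) ≈ 0.060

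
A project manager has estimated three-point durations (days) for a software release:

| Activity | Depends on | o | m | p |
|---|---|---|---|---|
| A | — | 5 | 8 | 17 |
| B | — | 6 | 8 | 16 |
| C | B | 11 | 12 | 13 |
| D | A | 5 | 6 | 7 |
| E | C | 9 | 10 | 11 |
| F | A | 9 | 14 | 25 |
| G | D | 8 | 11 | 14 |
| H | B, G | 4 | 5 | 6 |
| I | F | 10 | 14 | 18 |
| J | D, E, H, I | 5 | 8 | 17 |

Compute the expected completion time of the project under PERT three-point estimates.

te_A = (5 + 4·8 + 17)/6 = 54/6 = 9
te_B = (6 + 4·8 + 16)/6 = 54/6 = 9
te_C = (11 + 4·12 + 13)/6 = 72/6 = 12
te_D = (5 + 4·6 + 7)/6 = 36/6 = 6
te_E = (9 + 4·10 + 11)/6 = 60/6 = 10
te_F = (9 + 4·14 + 25)/6 = 90/6 = 15
te_G = (8 + 4·11 + 14)/6 = 66/6 = 11
te_H = (4 + 4·5 + 6)/6 = 30/6 = 5
te_I = (10 + 4·14 + 18)/6 = 84/6 = 14
te_J = (5 + 4·8 + 17)/6 = 54/6 = 9

Forward pass:
ES_A = 0; EF_A = 9
ES_B = 0; EF_B = 9
ES_C = 9; EF_C = 9+12 = 21
ES_D = 9; EF_D = 9+6 = 15
ES_E = 21; EF_E = 21+10 = 31
ES_F = 9; EF_F = 9+15 = 24
ES_G = 15; EF_G = 15+11 = 26
ES_H = max(EF_B=9, EF_G=26) = 26; EF_H = 26+5 = 31
ES_I = 24; EF_I = 24+14 = 38
ES_J = max(EF_D=15, EF_E=31, EF_H=31, EF_I=38) = 38; EF_J = 38+9 = 47
Expected project duration μ = 47 days. Critical path: A → F → I → J.

47 days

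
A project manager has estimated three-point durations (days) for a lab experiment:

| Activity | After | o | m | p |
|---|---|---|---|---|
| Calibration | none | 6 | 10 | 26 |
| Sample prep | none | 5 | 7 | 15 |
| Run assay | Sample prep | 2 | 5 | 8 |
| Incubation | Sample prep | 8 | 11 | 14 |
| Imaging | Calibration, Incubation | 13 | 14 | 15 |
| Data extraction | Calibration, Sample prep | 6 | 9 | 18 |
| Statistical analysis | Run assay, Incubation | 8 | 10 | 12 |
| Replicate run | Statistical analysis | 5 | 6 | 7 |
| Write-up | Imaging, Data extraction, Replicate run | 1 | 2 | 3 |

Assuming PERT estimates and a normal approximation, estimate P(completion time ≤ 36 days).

0.318

te_Calibration = (6 + 4·10 + 26)/6 = 72/6 = 12; σ²_Calibration = ((26−6)/6)² = 11.111
te_Sample prep = (5 + 4·7 + 15)/6 = 48/6 = 8; σ²_Sample prep = ((15−5)/6)² = 2.778
te_Run assay = (2 + 4·5 + 8)/6 = 30/6 = 5; σ²_Run assay = ((8−2)/6)² = 1.000
te_Incubation = (8 + 4·11 + 14)/6 = 66/6 = 11; σ²_Incubation = ((14−8)/6)² = 1.000
te_Imaging = (13 + 4·14 + 15)/6 = 84/6 = 14; σ²_Imaging = ((15−13)/6)² = 0.111
te_Data extraction = (6 + 4·9 + 18)/6 = 60/6 = 10; σ²_Data extraction = ((18−6)/6)² = 4.000
te_Statistical analysis = (8 + 4·10 + 12)/6 = 60/6 = 10; σ²_Statistical analysis = ((12−8)/6)² = 0.444
te_Replicate run = (5 + 4·6 + 7)/6 = 36/6 = 6; σ²_Replicate run = ((7−5)/6)² = 0.111
te_Write-up = (1 + 4·2 + 3)/6 = 12/6 = 2; σ²_Write-up = ((3−1)/6)² = 0.111

Forward pass:
ES_Calibration = 0; EF_Calibration = 12
ES_Sample prep = 0; EF_Sample prep = 8
ES_Run assay = 8; EF_Run assay = 8+5 = 13
ES_Incubation = 8; EF_Incubation = 8+11 = 19
ES_Imaging = max(EF_Calibration=12, EF_Incubation=19) = 19; EF_Imaging = 19+14 = 33
ES_Data extraction = max(EF_Calibration=12, EF_Sample prep=8) = 12; EF_Data extraction = 12+10 = 22
ES_Statistical analysis = max(EF_Run assay=13, EF_Incubation=19) = 19; EF_Statistical analysis = 19+10 = 29
ES_Replicate run = 29; EF_Replicate run = 29+6 = 35
ES_Write-up = max(EF_Imaging=33, EF_Data extraction=22, EF_Replicate run=35) = 35; EF_Write-up = 35+2 = 37
Expected project duration μ = 37 days. Critical path: Sample prep → Incubation → Statistical analysis → Replicate run → Write-up.

Variance along critical path = 2.778 + 1.000 + 0.444 + 0.111 + 0.111 = 4.444; σ = √4.444 = 2.108 days.
Z = (36 − 37) / 2.108 = -0.474
P(T ≤ 36) = Φ(-0.474) ≈ 0.318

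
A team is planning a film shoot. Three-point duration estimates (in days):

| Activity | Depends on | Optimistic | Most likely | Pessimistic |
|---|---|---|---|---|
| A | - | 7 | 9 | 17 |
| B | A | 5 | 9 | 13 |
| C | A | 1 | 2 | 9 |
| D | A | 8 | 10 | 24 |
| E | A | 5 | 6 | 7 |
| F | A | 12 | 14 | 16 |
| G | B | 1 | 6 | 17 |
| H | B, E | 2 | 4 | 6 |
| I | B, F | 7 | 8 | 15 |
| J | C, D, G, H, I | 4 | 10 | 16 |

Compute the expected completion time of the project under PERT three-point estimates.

43 days

te_A = (7 + 4·9 + 17)/6 = 60/6 = 10
te_B = (5 + 4·9 + 13)/6 = 54/6 = 9
te_C = (1 + 4·2 + 9)/6 = 18/6 = 3
te_D = (8 + 4·10 + 24)/6 = 72/6 = 12
te_E = (5 + 4·6 + 7)/6 = 36/6 = 6
te_F = (12 + 4·14 + 16)/6 = 84/6 = 14
te_G = (1 + 4·6 + 17)/6 = 42/6 = 7
te_H = (2 + 4·4 + 6)/6 = 24/6 = 4
te_I = (7 + 4·8 + 15)/6 = 54/6 = 9
te_J = (4 + 4·10 + 16)/6 = 60/6 = 10

Forward pass:
ES_A = 0; EF_A = 10
ES_B = 10; EF_B = 10+9 = 19
ES_C = 10; EF_C = 10+3 = 13
ES_D = 10; EF_D = 10+12 = 22
ES_E = 10; EF_E = 10+6 = 16
ES_F = 10; EF_F = 10+14 = 24
ES_G = 19; EF_G = 19+7 = 26
ES_H = max(EF_B=19, EF_E=16) = 19; EF_H = 19+4 = 23
ES_I = max(EF_B=19, EF_F=24) = 24; EF_I = 24+9 = 33
ES_J = max(EF_C=13, EF_D=22, EF_G=26, EF_H=23, EF_I=33) = 33; EF_J = 33+10 = 43
Expected project duration μ = 43 days. Critical path: A → F → I → J.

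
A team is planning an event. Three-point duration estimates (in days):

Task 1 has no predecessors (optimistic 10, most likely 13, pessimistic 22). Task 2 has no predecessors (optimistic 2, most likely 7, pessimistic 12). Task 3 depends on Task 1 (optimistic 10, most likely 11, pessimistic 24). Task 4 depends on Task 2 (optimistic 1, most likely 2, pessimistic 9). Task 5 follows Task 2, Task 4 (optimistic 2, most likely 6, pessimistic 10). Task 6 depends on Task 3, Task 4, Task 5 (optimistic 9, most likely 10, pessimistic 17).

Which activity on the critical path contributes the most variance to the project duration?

te_Task 1 = (10 + 4·13 + 22)/6 = 84/6 = 14; σ²_Task 1 = ((22−10)/6)² = 4.000
te_Task 2 = (2 + 4·7 + 12)/6 = 42/6 = 7; σ²_Task 2 = ((12−2)/6)² = 2.778
te_Task 3 = (10 + 4·11 + 24)/6 = 78/6 = 13; σ²_Task 3 = ((24−10)/6)² = 5.444
te_Task 4 = (1 + 4·2 + 9)/6 = 18/6 = 3; σ²_Task 4 = ((9−1)/6)² = 1.778
te_Task 5 = (2 + 4·6 + 10)/6 = 36/6 = 6; σ²_Task 5 = ((10−2)/6)² = 1.778
te_Task 6 = (9 + 4·10 + 17)/6 = 66/6 = 11; σ²_Task 6 = ((17−9)/6)² = 1.778

Forward pass:
ES_Task 1 = 0; EF_Task 1 = 14
ES_Task 2 = 0; EF_Task 2 = 7
ES_Task 3 = 14; EF_Task 3 = 14+13 = 27
ES_Task 4 = 7; EF_Task 4 = 7+3 = 10
ES_Task 5 = max(EF_Task 2=7, EF_Task 4=10) = 10; EF_Task 5 = 10+6 = 16
ES_Task 6 = max(EF_Task 3=27, EF_Task 4=10, EF_Task 5=16) = 27; EF_Task 6 = 27+11 = 38
Expected project duration μ = 38 days. Critical path: Task 1 → Task 3 → Task 6.

Variances on critical path: σ²_Task 1=4.000, σ²_Task 3=5.444, σ²_Task 6=1.778.
Largest is σ²_Task 3 = 5.444.

Task 3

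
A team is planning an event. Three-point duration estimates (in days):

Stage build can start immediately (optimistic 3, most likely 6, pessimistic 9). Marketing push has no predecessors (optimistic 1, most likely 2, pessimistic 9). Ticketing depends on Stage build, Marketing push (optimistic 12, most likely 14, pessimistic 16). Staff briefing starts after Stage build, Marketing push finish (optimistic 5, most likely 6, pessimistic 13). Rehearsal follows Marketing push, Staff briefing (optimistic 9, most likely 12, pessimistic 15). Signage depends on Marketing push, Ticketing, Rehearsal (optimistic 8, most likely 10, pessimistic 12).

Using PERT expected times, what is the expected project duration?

te_Stage build = (3 + 4·6 + 9)/6 = 36/6 = 6
te_Marketing push = (1 + 4·2 + 9)/6 = 18/6 = 3
te_Ticketing = (12 + 4·14 + 16)/6 = 84/6 = 14
te_Staff briefing = (5 + 4·6 + 13)/6 = 42/6 = 7
te_Rehearsal = (9 + 4·12 + 15)/6 = 72/6 = 12
te_Signage = (8 + 4·10 + 12)/6 = 60/6 = 10

Forward pass:
ES_Stage build = 0; EF_Stage build = 6
ES_Marketing push = 0; EF_Marketing push = 3
ES_Ticketing = max(EF_Stage build=6, EF_Marketing push=3) = 6; EF_Ticketing = 6+14 = 20
ES_Staff briefing = max(EF_Stage build=6, EF_Marketing push=3) = 6; EF_Staff briefing = 6+7 = 13
ES_Rehearsal = max(EF_Marketing push=3, EF_Staff briefing=13) = 13; EF_Rehearsal = 13+12 = 25
ES_Signage = max(EF_Marketing push=3, EF_Ticketing=20, EF_Rehearsal=25) = 25; EF_Signage = 25+10 = 35
Expected project duration μ = 35 days. Critical path: Stage build → Staff briefing → Rehearsal → Signage.

35 days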